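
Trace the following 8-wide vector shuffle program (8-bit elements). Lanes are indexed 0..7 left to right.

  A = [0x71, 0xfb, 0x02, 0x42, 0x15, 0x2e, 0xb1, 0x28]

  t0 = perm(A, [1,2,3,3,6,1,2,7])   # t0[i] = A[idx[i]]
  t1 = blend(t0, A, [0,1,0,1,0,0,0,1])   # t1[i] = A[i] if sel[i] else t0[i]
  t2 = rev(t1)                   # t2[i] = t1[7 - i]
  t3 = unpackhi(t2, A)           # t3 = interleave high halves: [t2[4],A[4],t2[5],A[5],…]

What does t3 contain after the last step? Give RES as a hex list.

→ t0 |fb|02|42|42|b1|fb|02|28|
→ t1 |fb|fb|42|42|b1|fb|02|28|
→ t2 |28|02|fb|b1|42|42|fb|fb|
→ t3 |42|15|42|2e|fb|b1|fb|28|

RES = [0x42, 0x15, 0x42, 0x2e, 0xfb, 0xb1, 0xfb, 0x28]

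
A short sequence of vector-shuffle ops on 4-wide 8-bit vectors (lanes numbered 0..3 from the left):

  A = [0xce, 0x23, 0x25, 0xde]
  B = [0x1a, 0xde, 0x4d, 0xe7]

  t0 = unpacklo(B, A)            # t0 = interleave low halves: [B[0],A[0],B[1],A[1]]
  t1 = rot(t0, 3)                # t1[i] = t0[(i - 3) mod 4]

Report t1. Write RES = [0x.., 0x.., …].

  t0: 1a ce de 23
  t1: ce de 23 1a

RES = [0xce, 0xde, 0x23, 0x1a]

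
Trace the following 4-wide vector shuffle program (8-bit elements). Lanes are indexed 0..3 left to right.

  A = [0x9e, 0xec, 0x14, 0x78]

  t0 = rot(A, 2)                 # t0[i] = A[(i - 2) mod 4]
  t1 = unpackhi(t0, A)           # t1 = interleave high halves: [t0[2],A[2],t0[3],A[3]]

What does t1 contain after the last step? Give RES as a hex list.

RES = [0x9e, 0x14, 0xec, 0x78]

t0 = [0x14, 0x78, 0x9e, 0xec]
t1 = [0x9e, 0x14, 0xec, 0x78]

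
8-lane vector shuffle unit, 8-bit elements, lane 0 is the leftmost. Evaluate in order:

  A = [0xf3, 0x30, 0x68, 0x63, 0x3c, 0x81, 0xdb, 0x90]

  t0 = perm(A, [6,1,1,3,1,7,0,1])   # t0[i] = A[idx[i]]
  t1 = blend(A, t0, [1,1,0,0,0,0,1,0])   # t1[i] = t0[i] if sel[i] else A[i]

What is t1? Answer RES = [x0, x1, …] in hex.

  t0: db 30 30 63 30 90 f3 30
  t1: db 30 68 63 3c 81 f3 90

RES = [0xdb, 0x30, 0x68, 0x63, 0x3c, 0x81, 0xf3, 0x90]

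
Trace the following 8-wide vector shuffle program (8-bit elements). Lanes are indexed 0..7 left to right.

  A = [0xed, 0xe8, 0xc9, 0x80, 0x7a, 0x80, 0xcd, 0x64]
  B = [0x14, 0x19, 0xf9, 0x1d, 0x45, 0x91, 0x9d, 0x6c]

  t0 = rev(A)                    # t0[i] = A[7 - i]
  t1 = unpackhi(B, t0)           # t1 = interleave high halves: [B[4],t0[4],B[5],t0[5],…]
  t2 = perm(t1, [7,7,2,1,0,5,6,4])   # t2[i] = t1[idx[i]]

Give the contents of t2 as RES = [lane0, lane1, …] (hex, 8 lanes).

RES = [0xed, 0xed, 0x91, 0x80, 0x45, 0xe8, 0x6c, 0x9d]

  t0: 64 cd 80 7a 80 c9 e8 ed
  t1: 45 80 91 c9 9d e8 6c ed
  t2: ed ed 91 80 45 e8 6c 9d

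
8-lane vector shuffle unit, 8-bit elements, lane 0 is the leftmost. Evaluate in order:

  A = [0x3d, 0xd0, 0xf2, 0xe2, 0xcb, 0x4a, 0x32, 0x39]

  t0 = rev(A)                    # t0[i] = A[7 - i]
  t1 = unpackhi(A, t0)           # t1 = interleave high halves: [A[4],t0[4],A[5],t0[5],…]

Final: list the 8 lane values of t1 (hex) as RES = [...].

RES = [ 0xcb  0xe2  0x4a  0xf2  0x32  0xd0  0x39  0x3d ]

→ t0 |39|32|4a|cb|e2|f2|d0|3d|
→ t1 |cb|e2|4a|f2|32|d0|39|3d|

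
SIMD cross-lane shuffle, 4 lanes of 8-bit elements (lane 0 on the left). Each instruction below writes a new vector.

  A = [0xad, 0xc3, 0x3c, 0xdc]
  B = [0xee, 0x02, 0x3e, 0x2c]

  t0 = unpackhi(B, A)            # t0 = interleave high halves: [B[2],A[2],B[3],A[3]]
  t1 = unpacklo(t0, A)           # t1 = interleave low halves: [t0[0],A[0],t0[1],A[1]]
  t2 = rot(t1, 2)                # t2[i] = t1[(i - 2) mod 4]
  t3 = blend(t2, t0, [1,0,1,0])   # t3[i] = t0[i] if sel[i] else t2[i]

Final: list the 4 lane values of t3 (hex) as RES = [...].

RES = [0x3e, 0xc3, 0x2c, 0xad]

t0 = [0x3e, 0x3c, 0x2c, 0xdc]
t1 = [0x3e, 0xad, 0x3c, 0xc3]
t2 = [0x3c, 0xc3, 0x3e, 0xad]
t3 = [0x3e, 0xc3, 0x2c, 0xad]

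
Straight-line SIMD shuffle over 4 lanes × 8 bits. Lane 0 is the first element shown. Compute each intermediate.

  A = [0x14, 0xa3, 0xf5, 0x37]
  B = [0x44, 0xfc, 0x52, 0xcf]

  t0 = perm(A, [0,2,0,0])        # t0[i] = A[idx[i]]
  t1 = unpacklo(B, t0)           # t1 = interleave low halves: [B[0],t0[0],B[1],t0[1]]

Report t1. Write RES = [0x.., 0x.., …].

→ t0 |14|f5|14|14|
→ t1 |44|14|fc|f5|

RES = [0x44, 0x14, 0xfc, 0xf5]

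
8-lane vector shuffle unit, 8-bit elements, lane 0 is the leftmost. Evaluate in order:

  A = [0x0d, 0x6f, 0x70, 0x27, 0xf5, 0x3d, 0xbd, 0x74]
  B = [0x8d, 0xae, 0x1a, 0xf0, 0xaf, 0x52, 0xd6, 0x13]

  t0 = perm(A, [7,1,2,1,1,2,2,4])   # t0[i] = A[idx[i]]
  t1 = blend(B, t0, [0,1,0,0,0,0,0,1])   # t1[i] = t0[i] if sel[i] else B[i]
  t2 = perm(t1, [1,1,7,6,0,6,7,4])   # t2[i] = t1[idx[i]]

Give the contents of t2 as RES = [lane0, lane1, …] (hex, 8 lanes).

  t0: 74 6f 70 6f 6f 70 70 f5
  t1: 8d 6f 1a f0 af 52 d6 f5
  t2: 6f 6f f5 d6 8d d6 f5 af

RES = [ 0x6f  0x6f  0xf5  0xd6  0x8d  0xd6  0xf5  0xaf ]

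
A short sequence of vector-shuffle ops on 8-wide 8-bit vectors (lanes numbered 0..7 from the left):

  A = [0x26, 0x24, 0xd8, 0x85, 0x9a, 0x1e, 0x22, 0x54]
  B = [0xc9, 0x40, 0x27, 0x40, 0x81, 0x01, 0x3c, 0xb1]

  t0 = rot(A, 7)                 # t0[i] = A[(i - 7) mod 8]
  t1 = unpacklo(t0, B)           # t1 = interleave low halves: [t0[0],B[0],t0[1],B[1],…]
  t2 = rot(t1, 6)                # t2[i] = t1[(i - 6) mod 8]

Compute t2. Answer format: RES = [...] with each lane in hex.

RES = [ 0xd8  0x40  0x85  0x27  0x9a  0x40  0x24  0xc9 ]

t0 = [0x24, 0xd8, 0x85, 0x9a, 0x1e, 0x22, 0x54, 0x26]
t1 = [0x24, 0xc9, 0xd8, 0x40, 0x85, 0x27, 0x9a, 0x40]
t2 = [0xd8, 0x40, 0x85, 0x27, 0x9a, 0x40, 0x24, 0xc9]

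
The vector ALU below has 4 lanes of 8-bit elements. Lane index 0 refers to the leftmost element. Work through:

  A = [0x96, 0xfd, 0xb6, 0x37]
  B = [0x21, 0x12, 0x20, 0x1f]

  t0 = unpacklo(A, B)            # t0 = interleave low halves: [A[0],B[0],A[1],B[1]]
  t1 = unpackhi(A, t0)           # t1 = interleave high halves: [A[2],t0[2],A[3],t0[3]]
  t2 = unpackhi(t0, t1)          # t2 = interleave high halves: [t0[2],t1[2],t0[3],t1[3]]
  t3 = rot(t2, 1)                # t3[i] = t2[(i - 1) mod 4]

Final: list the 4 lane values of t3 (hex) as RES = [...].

t0 = [0x96, 0x21, 0xfd, 0x12]
t1 = [0xb6, 0xfd, 0x37, 0x12]
t2 = [0xfd, 0x37, 0x12, 0x12]
t3 = [0x12, 0xfd, 0x37, 0x12]

RES = [ 0x12  0xfd  0x37  0x12 ]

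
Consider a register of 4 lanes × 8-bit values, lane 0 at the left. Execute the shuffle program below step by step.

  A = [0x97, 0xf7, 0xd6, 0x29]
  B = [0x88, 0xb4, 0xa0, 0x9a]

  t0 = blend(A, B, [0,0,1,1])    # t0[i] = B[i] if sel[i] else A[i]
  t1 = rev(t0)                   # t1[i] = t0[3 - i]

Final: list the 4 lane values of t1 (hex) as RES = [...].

  t0: 97 f7 a0 9a
  t1: 9a a0 f7 97

RES = [0x9a, 0xa0, 0xf7, 0x97]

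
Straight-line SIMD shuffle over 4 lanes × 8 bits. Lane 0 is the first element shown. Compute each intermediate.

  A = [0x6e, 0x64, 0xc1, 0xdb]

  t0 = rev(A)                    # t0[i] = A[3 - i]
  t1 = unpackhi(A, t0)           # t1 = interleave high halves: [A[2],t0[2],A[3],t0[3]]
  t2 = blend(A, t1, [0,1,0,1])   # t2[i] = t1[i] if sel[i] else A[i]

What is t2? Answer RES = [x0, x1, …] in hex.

RES = [ 0x6e  0x64  0xc1  0x6e ]

→ t0 |db|c1|64|6e|
→ t1 |c1|64|db|6e|
→ t2 |6e|64|c1|6e|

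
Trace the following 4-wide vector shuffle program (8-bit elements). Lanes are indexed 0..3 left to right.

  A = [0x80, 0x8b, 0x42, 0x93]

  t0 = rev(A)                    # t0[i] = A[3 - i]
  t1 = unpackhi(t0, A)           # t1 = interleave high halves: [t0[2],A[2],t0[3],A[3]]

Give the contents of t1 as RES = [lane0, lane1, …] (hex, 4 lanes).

  t0: 93 42 8b 80
  t1: 8b 42 80 93

RES = [ 0x8b  0x42  0x80  0x93 ]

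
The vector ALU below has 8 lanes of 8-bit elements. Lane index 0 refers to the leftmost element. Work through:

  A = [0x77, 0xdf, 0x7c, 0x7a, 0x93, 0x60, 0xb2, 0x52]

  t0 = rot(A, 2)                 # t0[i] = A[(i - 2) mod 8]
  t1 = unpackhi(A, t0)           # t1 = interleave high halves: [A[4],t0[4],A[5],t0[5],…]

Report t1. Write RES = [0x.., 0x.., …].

→ t0 |b2|52|77|df|7c|7a|93|60|
→ t1 |93|7c|60|7a|b2|93|52|60|

RES = [0x93, 0x7c, 0x60, 0x7a, 0xb2, 0x93, 0x52, 0x60]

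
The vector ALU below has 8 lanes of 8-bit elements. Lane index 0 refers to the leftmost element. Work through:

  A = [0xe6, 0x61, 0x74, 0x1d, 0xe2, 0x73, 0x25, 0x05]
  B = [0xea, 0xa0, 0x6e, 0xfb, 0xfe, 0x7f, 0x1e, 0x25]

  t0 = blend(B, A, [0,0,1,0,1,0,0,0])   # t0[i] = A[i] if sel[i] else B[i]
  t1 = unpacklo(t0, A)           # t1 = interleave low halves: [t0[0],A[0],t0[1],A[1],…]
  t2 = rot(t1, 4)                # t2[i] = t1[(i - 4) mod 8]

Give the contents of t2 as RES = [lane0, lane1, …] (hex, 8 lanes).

RES = [0x74, 0x74, 0xfb, 0x1d, 0xea, 0xe6, 0xa0, 0x61]

t0 = [0xea, 0xa0, 0x74, 0xfb, 0xe2, 0x7f, 0x1e, 0x25]
t1 = [0xea, 0xe6, 0xa0, 0x61, 0x74, 0x74, 0xfb, 0x1d]
t2 = [0x74, 0x74, 0xfb, 0x1d, 0xea, 0xe6, 0xa0, 0x61]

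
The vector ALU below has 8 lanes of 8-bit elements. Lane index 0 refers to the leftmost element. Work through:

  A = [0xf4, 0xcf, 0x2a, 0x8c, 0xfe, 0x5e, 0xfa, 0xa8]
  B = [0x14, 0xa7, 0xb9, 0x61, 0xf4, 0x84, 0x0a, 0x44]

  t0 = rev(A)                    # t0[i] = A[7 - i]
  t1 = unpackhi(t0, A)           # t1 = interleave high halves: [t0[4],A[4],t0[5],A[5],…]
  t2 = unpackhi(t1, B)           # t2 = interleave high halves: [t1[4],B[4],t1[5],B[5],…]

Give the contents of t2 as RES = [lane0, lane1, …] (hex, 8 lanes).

t0 = [0xa8, 0xfa, 0x5e, 0xfe, 0x8c, 0x2a, 0xcf, 0xf4]
t1 = [0x8c, 0xfe, 0x2a, 0x5e, 0xcf, 0xfa, 0xf4, 0xa8]
t2 = [0xcf, 0xf4, 0xfa, 0x84, 0xf4, 0x0a, 0xa8, 0x44]

RES = [ 0xcf  0xf4  0xfa  0x84  0xf4  0x0a  0xa8  0x44 ]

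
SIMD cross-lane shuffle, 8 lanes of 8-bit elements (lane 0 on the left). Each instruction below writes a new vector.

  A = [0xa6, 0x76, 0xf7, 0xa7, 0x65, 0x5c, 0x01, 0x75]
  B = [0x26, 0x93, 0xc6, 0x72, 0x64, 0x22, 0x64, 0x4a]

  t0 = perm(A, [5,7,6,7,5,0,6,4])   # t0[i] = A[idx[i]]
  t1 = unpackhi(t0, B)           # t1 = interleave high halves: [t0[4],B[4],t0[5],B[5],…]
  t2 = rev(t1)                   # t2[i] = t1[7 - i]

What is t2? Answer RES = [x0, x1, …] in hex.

RES = [ 0x4a  0x65  0x64  0x01  0x22  0xa6  0x64  0x5c ]

t0 = [0x5c, 0x75, 0x01, 0x75, 0x5c, 0xa6, 0x01, 0x65]
t1 = [0x5c, 0x64, 0xa6, 0x22, 0x01, 0x64, 0x65, 0x4a]
t2 = [0x4a, 0x65, 0x64, 0x01, 0x22, 0xa6, 0x64, 0x5c]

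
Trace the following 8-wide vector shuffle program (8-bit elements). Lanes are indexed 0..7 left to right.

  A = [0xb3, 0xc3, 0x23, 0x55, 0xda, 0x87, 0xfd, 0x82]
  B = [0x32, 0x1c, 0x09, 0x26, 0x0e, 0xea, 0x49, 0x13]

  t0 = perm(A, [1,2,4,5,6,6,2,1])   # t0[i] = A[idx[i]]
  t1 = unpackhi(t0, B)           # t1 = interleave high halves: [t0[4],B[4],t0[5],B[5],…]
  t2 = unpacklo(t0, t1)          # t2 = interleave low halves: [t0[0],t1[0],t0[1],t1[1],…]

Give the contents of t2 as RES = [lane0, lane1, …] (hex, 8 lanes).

RES = [0xc3, 0xfd, 0x23, 0x0e, 0xda, 0xfd, 0x87, 0xea]

  t0: c3 23 da 87 fd fd 23 c3
  t1: fd 0e fd ea 23 49 c3 13
  t2: c3 fd 23 0e da fd 87 ea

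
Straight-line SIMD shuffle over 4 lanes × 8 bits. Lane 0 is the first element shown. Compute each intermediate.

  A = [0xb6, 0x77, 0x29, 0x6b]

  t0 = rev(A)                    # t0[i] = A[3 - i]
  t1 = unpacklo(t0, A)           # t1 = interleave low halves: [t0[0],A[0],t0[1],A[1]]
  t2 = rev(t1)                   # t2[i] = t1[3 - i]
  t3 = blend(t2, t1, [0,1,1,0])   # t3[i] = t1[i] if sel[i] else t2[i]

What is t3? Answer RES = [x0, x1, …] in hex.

RES = [ 0x77  0xb6  0x29  0x6b ]

→ t0 |6b|29|77|b6|
→ t1 |6b|b6|29|77|
→ t2 |77|29|b6|6b|
→ t3 |77|b6|29|6b|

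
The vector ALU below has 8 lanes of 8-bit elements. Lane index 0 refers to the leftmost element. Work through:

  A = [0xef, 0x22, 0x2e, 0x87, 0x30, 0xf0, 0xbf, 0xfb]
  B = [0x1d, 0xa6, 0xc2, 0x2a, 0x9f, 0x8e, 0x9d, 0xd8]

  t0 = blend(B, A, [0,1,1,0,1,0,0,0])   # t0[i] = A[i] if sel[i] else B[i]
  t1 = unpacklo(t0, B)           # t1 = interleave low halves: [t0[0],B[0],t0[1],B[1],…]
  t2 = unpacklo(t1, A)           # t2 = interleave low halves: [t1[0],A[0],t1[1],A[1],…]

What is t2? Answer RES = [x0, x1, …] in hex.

→ t0 |1d|22|2e|2a|30|8e|9d|d8|
→ t1 |1d|1d|22|a6|2e|c2|2a|2a|
→ t2 |1d|ef|1d|22|22|2e|a6|87|

RES = [ 0x1d  0xef  0x1d  0x22  0x22  0x2e  0xa6  0x87 ]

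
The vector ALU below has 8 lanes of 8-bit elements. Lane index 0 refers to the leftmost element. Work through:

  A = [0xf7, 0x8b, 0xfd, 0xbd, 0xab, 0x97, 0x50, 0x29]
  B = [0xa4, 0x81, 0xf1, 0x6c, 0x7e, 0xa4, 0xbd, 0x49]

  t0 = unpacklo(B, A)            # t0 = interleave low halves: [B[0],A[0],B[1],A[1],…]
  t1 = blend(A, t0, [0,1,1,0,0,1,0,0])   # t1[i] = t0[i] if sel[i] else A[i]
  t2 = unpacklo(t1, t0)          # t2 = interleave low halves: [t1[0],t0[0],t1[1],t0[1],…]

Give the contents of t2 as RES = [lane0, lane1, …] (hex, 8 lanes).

t0 = [0xa4, 0xf7, 0x81, 0x8b, 0xf1, 0xfd, 0x6c, 0xbd]
t1 = [0xf7, 0xf7, 0x81, 0xbd, 0xab, 0xfd, 0x50, 0x29]
t2 = [0xf7, 0xa4, 0xf7, 0xf7, 0x81, 0x81, 0xbd, 0x8b]

RES = [0xf7, 0xa4, 0xf7, 0xf7, 0x81, 0x81, 0xbd, 0x8b]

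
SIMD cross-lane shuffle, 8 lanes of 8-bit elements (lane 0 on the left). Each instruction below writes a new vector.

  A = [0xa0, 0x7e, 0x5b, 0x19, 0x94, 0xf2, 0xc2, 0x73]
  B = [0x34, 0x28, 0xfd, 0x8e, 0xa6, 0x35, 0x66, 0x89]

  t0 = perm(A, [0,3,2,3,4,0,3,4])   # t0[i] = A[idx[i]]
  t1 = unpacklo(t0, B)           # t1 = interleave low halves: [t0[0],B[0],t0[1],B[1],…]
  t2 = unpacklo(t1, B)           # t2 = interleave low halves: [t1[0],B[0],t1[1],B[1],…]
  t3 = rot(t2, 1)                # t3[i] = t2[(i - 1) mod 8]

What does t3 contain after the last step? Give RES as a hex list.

→ t0 |a0|19|5b|19|94|a0|19|94|
→ t1 |a0|34|19|28|5b|fd|19|8e|
→ t2 |a0|34|34|28|19|fd|28|8e|
→ t3 |8e|a0|34|34|28|19|fd|28|

RES = [0x8e, 0xa0, 0x34, 0x34, 0x28, 0x19, 0xfd, 0x28]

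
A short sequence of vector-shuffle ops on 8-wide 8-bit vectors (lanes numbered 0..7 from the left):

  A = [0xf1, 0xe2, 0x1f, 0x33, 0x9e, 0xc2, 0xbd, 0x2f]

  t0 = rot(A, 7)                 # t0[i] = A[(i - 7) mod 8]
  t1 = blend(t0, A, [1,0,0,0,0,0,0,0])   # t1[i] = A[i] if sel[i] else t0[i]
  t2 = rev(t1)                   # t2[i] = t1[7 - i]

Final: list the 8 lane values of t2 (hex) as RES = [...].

  t0: e2 1f 33 9e c2 bd 2f f1
  t1: f1 1f 33 9e c2 bd 2f f1
  t2: f1 2f bd c2 9e 33 1f f1

RES = [0xf1, 0x2f, 0xbd, 0xc2, 0x9e, 0x33, 0x1f, 0xf1]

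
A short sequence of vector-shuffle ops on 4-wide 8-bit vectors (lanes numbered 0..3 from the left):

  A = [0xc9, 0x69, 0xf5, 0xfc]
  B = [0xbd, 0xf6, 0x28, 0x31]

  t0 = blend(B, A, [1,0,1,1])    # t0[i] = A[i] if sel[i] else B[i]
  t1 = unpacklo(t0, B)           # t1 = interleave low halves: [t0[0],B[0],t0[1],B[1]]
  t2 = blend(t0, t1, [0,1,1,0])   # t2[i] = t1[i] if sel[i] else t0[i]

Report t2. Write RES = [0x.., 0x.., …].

RES = [0xc9, 0xbd, 0xf6, 0xfc]

→ t0 |c9|f6|f5|fc|
→ t1 |c9|bd|f6|f6|
→ t2 |c9|bd|f6|fc|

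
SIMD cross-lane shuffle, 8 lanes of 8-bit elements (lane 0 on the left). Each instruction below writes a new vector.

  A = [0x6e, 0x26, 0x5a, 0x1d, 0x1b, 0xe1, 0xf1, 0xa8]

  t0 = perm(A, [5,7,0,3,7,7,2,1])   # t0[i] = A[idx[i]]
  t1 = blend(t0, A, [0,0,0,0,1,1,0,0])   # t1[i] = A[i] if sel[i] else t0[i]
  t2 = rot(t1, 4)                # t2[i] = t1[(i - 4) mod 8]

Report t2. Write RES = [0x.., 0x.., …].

RES = [0x1b, 0xe1, 0x5a, 0x26, 0xe1, 0xa8, 0x6e, 0x1d]

  t0: e1 a8 6e 1d a8 a8 5a 26
  t1: e1 a8 6e 1d 1b e1 5a 26
  t2: 1b e1 5a 26 e1 a8 6e 1d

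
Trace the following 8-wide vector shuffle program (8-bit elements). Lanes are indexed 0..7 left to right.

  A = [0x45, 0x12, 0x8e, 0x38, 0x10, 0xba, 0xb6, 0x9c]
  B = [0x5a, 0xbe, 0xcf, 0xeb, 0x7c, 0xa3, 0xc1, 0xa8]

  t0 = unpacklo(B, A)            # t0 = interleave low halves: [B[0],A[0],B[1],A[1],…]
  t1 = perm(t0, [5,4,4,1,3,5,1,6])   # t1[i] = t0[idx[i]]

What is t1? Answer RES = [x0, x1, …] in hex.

  t0: 5a 45 be 12 cf 8e eb 38
  t1: 8e cf cf 45 12 8e 45 eb

RES = [0x8e, 0xcf, 0xcf, 0x45, 0x12, 0x8e, 0x45, 0xeb]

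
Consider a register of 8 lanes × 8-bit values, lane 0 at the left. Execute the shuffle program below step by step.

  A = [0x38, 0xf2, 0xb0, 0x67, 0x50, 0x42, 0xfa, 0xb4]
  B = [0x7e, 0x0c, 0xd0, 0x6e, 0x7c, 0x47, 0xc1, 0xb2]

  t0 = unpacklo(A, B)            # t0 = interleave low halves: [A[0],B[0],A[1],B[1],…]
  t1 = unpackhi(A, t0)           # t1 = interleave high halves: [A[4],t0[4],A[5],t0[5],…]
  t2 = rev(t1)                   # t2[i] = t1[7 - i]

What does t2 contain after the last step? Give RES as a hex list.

RES = [ 0x6e  0xb4  0x67  0xfa  0xd0  0x42  0xb0  0x50 ]

t0 = [0x38, 0x7e, 0xf2, 0x0c, 0xb0, 0xd0, 0x67, 0x6e]
t1 = [0x50, 0xb0, 0x42, 0xd0, 0xfa, 0x67, 0xb4, 0x6e]
t2 = [0x6e, 0xb4, 0x67, 0xfa, 0xd0, 0x42, 0xb0, 0x50]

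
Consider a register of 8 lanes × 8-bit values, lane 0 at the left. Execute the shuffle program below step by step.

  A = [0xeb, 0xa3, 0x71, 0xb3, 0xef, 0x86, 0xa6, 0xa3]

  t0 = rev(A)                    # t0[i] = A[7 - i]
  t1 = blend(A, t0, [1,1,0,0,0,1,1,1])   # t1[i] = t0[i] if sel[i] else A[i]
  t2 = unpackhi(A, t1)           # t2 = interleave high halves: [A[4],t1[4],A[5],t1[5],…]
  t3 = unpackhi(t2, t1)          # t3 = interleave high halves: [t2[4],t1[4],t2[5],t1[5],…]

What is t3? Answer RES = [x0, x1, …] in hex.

RES = [0xa6, 0xef, 0xa3, 0x71, 0xa3, 0xa3, 0xeb, 0xeb]

t0 = [0xa3, 0xa6, 0x86, 0xef, 0xb3, 0x71, 0xa3, 0xeb]
t1 = [0xa3, 0xa6, 0x71, 0xb3, 0xef, 0x71, 0xa3, 0xeb]
t2 = [0xef, 0xef, 0x86, 0x71, 0xa6, 0xa3, 0xa3, 0xeb]
t3 = [0xa6, 0xef, 0xa3, 0x71, 0xa3, 0xa3, 0xeb, 0xeb]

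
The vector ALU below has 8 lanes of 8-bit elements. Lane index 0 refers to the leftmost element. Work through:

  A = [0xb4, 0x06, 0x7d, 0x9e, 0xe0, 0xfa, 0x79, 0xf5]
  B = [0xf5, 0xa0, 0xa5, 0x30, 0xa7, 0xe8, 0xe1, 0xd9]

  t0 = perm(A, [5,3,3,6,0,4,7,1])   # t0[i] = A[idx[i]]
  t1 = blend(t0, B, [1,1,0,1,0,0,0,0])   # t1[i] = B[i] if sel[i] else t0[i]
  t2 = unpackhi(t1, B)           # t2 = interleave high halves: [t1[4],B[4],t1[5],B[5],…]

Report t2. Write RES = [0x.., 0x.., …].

  t0: fa 9e 9e 79 b4 e0 f5 06
  t1: f5 a0 9e 30 b4 e0 f5 06
  t2: b4 a7 e0 e8 f5 e1 06 d9

RES = [ 0xb4  0xa7  0xe0  0xe8  0xf5  0xe1  0x06  0xd9 ]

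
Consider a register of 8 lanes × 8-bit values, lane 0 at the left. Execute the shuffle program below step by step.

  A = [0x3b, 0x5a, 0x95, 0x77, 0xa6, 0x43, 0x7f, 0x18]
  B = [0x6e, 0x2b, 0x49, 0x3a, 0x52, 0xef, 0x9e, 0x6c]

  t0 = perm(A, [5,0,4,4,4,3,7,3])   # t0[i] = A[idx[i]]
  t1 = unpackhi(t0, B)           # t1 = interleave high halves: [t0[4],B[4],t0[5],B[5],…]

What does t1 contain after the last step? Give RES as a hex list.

RES = [ 0xa6  0x52  0x77  0xef  0x18  0x9e  0x77  0x6c ]

  t0: 43 3b a6 a6 a6 77 18 77
  t1: a6 52 77 ef 18 9e 77 6c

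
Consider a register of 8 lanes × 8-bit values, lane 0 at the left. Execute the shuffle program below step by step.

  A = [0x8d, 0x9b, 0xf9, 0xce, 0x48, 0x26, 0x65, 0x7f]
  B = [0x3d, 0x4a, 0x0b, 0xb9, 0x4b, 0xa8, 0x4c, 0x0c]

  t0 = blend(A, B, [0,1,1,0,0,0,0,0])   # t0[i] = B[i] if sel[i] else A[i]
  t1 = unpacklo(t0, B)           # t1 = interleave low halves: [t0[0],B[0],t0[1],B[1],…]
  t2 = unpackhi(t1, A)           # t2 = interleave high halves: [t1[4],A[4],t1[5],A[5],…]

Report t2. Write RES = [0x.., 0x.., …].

RES = [0x0b, 0x48, 0x0b, 0x26, 0xce, 0x65, 0xb9, 0x7f]

t0 = [0x8d, 0x4a, 0x0b, 0xce, 0x48, 0x26, 0x65, 0x7f]
t1 = [0x8d, 0x3d, 0x4a, 0x4a, 0x0b, 0x0b, 0xce, 0xb9]
t2 = [0x0b, 0x48, 0x0b, 0x26, 0xce, 0x65, 0xb9, 0x7f]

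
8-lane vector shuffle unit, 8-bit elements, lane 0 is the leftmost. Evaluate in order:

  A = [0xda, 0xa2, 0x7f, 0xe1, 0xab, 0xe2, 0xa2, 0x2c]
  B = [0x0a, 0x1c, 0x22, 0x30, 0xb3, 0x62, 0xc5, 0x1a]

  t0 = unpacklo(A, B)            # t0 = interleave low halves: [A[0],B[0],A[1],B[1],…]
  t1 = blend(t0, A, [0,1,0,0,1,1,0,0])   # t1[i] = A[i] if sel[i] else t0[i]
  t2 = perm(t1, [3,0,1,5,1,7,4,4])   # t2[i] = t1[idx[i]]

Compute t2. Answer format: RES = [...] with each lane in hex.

→ t0 |da|0a|a2|1c|7f|22|e1|30|
→ t1 |da|a2|a2|1c|ab|e2|e1|30|
→ t2 |1c|da|a2|e2|a2|30|ab|ab|

RES = [0x1c, 0xda, 0xa2, 0xe2, 0xa2, 0x30, 0xab, 0xab]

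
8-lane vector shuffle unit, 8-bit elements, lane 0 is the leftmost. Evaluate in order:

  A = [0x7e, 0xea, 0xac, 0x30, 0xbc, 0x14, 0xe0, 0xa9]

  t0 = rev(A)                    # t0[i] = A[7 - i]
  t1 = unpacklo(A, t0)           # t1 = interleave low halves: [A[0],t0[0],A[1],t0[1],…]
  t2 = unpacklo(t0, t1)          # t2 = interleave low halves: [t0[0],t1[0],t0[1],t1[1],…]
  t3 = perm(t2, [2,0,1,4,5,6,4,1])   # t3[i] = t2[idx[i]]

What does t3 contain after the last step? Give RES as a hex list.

  t0: a9 e0 14 bc 30 ac ea 7e
  t1: 7e a9 ea e0 ac 14 30 bc
  t2: a9 7e e0 a9 14 ea bc e0
  t3: e0 a9 7e 14 ea bc 14 7e

RES = [0xe0, 0xa9, 0x7e, 0x14, 0xea, 0xbc, 0x14, 0x7e]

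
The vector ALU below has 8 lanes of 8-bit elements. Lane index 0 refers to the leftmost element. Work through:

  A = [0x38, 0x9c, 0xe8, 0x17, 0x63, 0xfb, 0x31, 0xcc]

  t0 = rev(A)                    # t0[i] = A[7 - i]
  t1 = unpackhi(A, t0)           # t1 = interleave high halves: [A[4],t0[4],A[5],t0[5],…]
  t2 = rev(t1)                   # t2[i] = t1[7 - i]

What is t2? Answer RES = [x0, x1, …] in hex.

t0 = [0xcc, 0x31, 0xfb, 0x63, 0x17, 0xe8, 0x9c, 0x38]
t1 = [0x63, 0x17, 0xfb, 0xe8, 0x31, 0x9c, 0xcc, 0x38]
t2 = [0x38, 0xcc, 0x9c, 0x31, 0xe8, 0xfb, 0x17, 0x63]

RES = [ 0x38  0xcc  0x9c  0x31  0xe8  0xfb  0x17  0x63 ]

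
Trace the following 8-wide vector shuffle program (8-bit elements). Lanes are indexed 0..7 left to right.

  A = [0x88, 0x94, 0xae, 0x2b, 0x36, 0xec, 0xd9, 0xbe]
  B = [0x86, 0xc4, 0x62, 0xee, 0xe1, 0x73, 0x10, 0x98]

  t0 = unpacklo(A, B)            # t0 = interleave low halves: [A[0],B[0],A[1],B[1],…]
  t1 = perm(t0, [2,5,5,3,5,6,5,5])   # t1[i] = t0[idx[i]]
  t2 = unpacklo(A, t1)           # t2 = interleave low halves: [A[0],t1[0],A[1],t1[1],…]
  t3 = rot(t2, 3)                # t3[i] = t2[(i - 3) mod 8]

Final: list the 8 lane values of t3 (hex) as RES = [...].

t0 = [0x88, 0x86, 0x94, 0xc4, 0xae, 0x62, 0x2b, 0xee]
t1 = [0x94, 0x62, 0x62, 0xc4, 0x62, 0x2b, 0x62, 0x62]
t2 = [0x88, 0x94, 0x94, 0x62, 0xae, 0x62, 0x2b, 0xc4]
t3 = [0x62, 0x2b, 0xc4, 0x88, 0x94, 0x94, 0x62, 0xae]

RES = [0x62, 0x2b, 0xc4, 0x88, 0x94, 0x94, 0x62, 0xae]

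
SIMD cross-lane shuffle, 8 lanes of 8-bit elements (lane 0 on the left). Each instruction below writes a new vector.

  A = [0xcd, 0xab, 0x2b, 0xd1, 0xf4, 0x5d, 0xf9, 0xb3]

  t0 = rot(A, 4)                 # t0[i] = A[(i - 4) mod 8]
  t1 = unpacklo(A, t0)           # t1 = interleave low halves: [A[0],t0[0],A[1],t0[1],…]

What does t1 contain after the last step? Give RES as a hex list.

RES = [ 0xcd  0xf4  0xab  0x5d  0x2b  0xf9  0xd1  0xb3 ]

  t0: f4 5d f9 b3 cd ab 2b d1
  t1: cd f4 ab 5d 2b f9 d1 b3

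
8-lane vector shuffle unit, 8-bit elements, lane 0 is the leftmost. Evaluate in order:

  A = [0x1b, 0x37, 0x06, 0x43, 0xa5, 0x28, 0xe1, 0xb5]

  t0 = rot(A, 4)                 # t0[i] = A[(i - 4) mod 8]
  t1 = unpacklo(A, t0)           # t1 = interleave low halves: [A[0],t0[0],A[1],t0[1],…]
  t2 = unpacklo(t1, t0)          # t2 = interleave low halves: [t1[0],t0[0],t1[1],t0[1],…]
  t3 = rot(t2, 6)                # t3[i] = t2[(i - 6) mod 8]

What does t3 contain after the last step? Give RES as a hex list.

RES = [ 0xa5  0x28  0x37  0xe1  0x28  0xb5  0x1b  0xa5 ]

→ t0 |a5|28|e1|b5|1b|37|06|43|
→ t1 |1b|a5|37|28|06|e1|43|b5|
→ t2 |1b|a5|a5|28|37|e1|28|b5|
→ t3 |a5|28|37|e1|28|b5|1b|a5|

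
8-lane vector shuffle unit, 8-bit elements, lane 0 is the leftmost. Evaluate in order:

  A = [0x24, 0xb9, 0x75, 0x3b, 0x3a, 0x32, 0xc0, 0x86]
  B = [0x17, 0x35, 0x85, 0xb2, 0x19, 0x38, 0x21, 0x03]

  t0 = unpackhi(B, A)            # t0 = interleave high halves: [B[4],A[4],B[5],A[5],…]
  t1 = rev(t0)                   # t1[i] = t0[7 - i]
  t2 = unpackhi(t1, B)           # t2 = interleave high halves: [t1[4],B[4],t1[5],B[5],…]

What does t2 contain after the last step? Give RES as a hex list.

→ t0 |19|3a|38|32|21|c0|03|86|
→ t1 |86|03|c0|21|32|38|3a|19|
→ t2 |32|19|38|38|3a|21|19|03|

RES = [0x32, 0x19, 0x38, 0x38, 0x3a, 0x21, 0x19, 0x03]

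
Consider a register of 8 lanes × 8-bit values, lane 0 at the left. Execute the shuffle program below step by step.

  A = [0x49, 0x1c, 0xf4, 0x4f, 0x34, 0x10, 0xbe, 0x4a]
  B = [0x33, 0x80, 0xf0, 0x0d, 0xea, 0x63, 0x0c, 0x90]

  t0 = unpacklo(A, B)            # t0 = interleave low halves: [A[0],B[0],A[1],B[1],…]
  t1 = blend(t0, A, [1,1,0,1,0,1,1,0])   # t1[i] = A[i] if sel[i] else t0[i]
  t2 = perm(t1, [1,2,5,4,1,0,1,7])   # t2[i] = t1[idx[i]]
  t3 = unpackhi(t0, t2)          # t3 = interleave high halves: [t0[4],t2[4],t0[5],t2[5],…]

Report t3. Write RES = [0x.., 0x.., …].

RES = [ 0xf4  0x1c  0xf0  0x49  0x4f  0x1c  0x0d  0x0d ]

  t0: 49 33 1c 80 f4 f0 4f 0d
  t1: 49 1c 1c 4f f4 10 be 0d
  t2: 1c 1c 10 f4 1c 49 1c 0d
  t3: f4 1c f0 49 4f 1c 0d 0d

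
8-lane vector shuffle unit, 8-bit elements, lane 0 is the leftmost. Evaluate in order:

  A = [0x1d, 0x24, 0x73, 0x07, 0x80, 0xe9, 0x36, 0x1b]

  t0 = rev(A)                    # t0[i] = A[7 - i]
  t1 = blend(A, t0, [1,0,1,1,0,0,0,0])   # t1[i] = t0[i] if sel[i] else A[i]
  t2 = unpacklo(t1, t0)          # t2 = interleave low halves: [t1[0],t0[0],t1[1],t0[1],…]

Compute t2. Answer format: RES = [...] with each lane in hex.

t0 = [0x1b, 0x36, 0xe9, 0x80, 0x07, 0x73, 0x24, 0x1d]
t1 = [0x1b, 0x24, 0xe9, 0x80, 0x80, 0xe9, 0x36, 0x1b]
t2 = [0x1b, 0x1b, 0x24, 0x36, 0xe9, 0xe9, 0x80, 0x80]

RES = [0x1b, 0x1b, 0x24, 0x36, 0xe9, 0xe9, 0x80, 0x80]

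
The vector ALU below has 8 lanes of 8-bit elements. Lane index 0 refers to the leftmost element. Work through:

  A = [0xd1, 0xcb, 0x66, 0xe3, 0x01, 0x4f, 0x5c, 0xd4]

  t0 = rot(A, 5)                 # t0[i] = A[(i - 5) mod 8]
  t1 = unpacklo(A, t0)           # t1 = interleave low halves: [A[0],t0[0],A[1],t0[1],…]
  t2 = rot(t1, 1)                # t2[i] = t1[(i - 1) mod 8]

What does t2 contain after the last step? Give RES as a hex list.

RES = [ 0x5c  0xd1  0xe3  0xcb  0x01  0x66  0x4f  0xe3 ]

  t0: e3 01 4f 5c d4 d1 cb 66
  t1: d1 e3 cb 01 66 4f e3 5c
  t2: 5c d1 e3 cb 01 66 4f e3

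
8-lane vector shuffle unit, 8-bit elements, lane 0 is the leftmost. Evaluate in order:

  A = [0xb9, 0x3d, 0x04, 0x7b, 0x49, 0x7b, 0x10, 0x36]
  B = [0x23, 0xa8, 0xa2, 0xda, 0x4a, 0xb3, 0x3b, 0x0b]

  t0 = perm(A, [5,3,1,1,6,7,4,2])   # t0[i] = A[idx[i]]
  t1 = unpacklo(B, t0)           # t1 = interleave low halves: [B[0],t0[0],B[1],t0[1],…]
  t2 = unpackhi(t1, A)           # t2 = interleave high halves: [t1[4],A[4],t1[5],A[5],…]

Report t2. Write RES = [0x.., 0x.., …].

RES = [ 0xa2  0x49  0x3d  0x7b  0xda  0x10  0x3d  0x36 ]

→ t0 |7b|7b|3d|3d|10|36|49|04|
→ t1 |23|7b|a8|7b|a2|3d|da|3d|
→ t2 |a2|49|3d|7b|da|10|3d|36|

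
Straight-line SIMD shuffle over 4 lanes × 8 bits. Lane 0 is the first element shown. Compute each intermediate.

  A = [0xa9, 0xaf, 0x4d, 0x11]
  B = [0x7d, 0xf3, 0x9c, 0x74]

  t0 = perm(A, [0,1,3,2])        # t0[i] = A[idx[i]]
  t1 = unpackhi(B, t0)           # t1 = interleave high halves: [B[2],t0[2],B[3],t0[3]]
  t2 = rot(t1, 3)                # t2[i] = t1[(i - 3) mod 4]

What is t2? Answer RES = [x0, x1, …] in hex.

  t0: a9 af 11 4d
  t1: 9c 11 74 4d
  t2: 11 74 4d 9c

RES = [0x11, 0x74, 0x4d, 0x9c]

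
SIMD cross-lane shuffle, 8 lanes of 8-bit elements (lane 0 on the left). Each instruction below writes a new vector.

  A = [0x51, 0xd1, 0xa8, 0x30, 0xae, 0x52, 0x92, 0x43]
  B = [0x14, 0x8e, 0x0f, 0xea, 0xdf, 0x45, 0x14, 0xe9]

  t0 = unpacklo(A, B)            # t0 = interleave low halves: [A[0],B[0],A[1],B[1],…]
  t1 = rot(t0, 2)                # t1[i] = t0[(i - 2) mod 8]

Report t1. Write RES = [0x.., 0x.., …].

RES = [ 0x30  0xea  0x51  0x14  0xd1  0x8e  0xa8  0x0f ]

  t0: 51 14 d1 8e a8 0f 30 ea
  t1: 30 ea 51 14 d1 8e a8 0f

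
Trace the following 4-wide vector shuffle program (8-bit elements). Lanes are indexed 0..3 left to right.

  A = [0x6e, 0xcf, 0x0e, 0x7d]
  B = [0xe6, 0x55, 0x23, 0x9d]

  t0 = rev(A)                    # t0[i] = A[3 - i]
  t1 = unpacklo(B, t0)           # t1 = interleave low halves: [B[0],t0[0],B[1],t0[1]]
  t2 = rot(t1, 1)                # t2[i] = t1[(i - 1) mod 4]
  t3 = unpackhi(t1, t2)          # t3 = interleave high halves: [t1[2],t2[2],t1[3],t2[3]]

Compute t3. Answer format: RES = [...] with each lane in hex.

t0 = [0x7d, 0x0e, 0xcf, 0x6e]
t1 = [0xe6, 0x7d, 0x55, 0x0e]
t2 = [0x0e, 0xe6, 0x7d, 0x55]
t3 = [0x55, 0x7d, 0x0e, 0x55]

RES = [0x55, 0x7d, 0x0e, 0x55]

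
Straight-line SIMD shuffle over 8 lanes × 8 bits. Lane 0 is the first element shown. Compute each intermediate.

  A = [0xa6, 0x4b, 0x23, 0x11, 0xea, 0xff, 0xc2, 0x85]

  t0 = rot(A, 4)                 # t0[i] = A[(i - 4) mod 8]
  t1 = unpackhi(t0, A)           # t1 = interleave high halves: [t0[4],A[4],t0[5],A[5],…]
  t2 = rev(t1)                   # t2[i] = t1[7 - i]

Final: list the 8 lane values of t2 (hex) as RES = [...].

RES = [0x85, 0x11, 0xc2, 0x23, 0xff, 0x4b, 0xea, 0xa6]

t0 = [0xea, 0xff, 0xc2, 0x85, 0xa6, 0x4b, 0x23, 0x11]
t1 = [0xa6, 0xea, 0x4b, 0xff, 0x23, 0xc2, 0x11, 0x85]
t2 = [0x85, 0x11, 0xc2, 0x23, 0xff, 0x4b, 0xea, 0xa6]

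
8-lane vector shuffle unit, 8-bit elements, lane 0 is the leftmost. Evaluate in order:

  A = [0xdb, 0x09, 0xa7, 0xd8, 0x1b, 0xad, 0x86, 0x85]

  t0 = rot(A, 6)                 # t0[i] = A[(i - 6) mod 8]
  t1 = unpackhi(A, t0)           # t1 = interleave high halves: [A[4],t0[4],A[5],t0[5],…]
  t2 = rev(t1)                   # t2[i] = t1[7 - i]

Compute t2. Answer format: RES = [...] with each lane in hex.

→ t0 |a7|d8|1b|ad|86|85|db|09|
→ t1 |1b|86|ad|85|86|db|85|09|
→ t2 |09|85|db|86|85|ad|86|1b|

RES = [0x09, 0x85, 0xdb, 0x86, 0x85, 0xad, 0x86, 0x1b]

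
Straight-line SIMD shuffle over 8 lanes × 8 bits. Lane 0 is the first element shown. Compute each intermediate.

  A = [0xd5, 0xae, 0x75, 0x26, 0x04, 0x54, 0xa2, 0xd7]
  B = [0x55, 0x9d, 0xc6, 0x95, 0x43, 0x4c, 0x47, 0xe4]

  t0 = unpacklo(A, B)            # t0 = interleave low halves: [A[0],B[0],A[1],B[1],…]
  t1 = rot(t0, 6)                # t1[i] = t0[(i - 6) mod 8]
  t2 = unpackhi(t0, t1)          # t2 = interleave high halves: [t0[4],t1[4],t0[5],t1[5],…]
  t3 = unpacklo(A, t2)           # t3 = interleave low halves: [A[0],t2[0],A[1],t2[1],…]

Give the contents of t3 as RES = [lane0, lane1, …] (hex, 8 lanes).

RES = [0xd5, 0x75, 0xae, 0x26, 0x75, 0xc6, 0x26, 0x95]

  t0: d5 55 ae 9d 75 c6 26 95
  t1: ae 9d 75 c6 26 95 d5 55
  t2: 75 26 c6 95 26 d5 95 55
  t3: d5 75 ae 26 75 c6 26 95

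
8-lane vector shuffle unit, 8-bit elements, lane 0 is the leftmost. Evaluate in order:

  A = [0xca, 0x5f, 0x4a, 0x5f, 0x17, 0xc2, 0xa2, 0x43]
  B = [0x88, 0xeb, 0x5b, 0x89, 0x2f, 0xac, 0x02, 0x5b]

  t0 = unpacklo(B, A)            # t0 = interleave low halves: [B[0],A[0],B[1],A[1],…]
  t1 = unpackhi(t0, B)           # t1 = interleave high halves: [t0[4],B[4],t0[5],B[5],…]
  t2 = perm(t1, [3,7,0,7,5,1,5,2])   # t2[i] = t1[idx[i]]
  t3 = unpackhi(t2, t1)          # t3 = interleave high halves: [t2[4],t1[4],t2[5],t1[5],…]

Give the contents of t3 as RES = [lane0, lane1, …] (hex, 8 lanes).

  t0: 88 ca eb 5f 5b 4a 89 5f
  t1: 5b 2f 4a ac 89 02 5f 5b
  t2: ac 5b 5b 5b 02 2f 02 4a
  t3: 02 89 2f 02 02 5f 4a 5b

RES = [0x02, 0x89, 0x2f, 0x02, 0x02, 0x5f, 0x4a, 0x5b]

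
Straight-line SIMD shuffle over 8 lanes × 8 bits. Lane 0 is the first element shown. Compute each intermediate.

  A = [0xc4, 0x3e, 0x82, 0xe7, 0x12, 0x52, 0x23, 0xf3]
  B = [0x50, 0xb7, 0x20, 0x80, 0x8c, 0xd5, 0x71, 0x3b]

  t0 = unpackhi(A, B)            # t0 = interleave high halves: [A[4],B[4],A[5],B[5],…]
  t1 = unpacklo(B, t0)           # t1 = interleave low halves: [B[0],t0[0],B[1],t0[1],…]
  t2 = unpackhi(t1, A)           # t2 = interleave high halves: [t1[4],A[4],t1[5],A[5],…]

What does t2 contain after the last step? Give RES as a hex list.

→ t0 |12|8c|52|d5|23|71|f3|3b|
→ t1 |50|12|b7|8c|20|52|80|d5|
→ t2 |20|12|52|52|80|23|d5|f3|

RES = [0x20, 0x12, 0x52, 0x52, 0x80, 0x23, 0xd5, 0xf3]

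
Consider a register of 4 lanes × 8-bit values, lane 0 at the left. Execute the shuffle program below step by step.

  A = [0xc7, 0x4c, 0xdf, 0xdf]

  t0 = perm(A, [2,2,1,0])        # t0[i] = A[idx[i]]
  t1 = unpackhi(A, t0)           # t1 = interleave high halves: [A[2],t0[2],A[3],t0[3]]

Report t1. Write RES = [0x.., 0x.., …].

  t0: df df 4c c7
  t1: df 4c df c7

RES = [0xdf, 0x4c, 0xdf, 0xc7]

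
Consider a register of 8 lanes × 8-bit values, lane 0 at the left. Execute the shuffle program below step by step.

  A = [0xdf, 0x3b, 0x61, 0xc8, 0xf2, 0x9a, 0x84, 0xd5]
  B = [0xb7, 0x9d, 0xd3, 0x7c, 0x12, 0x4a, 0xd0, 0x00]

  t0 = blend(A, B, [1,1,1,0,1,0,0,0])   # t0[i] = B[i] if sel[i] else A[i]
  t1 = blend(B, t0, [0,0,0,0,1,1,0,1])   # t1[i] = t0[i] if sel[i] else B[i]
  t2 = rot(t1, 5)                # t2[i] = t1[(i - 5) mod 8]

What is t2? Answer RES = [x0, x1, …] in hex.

RES = [ 0x7c  0x12  0x9a  0xd0  0xd5  0xb7  0x9d  0xd3 ]

→ t0 |b7|9d|d3|c8|12|9a|84|d5|
→ t1 |b7|9d|d3|7c|12|9a|d0|d5|
→ t2 |7c|12|9a|d0|d5|b7|9d|d3|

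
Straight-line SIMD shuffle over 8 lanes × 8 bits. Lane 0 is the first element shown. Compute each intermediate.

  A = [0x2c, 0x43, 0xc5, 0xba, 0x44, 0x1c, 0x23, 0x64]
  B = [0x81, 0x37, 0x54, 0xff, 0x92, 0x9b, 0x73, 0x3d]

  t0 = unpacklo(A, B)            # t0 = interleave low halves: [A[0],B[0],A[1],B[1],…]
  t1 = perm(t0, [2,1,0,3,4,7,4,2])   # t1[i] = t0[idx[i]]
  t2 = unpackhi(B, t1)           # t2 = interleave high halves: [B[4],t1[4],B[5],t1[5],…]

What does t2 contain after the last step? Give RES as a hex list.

RES = [0x92, 0xc5, 0x9b, 0xff, 0x73, 0xc5, 0x3d, 0x43]

→ t0 |2c|81|43|37|c5|54|ba|ff|
→ t1 |43|81|2c|37|c5|ff|c5|43|
→ t2 |92|c5|9b|ff|73|c5|3d|43|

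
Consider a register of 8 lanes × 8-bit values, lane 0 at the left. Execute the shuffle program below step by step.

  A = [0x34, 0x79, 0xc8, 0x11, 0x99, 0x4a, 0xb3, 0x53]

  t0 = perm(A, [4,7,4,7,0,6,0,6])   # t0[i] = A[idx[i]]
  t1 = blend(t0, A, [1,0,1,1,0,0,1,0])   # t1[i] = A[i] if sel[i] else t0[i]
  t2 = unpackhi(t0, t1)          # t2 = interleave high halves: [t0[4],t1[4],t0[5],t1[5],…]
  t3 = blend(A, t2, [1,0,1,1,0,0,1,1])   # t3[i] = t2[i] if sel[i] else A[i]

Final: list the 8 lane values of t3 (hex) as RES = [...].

→ t0 |99|53|99|53|34|b3|34|b3|
→ t1 |34|53|c8|11|34|b3|b3|b3|
→ t2 |34|34|b3|b3|34|b3|b3|b3|
→ t3 |34|79|b3|b3|99|4a|b3|b3|

RES = [ 0x34  0x79  0xb3  0xb3  0x99  0x4a  0xb3  0xb3 ]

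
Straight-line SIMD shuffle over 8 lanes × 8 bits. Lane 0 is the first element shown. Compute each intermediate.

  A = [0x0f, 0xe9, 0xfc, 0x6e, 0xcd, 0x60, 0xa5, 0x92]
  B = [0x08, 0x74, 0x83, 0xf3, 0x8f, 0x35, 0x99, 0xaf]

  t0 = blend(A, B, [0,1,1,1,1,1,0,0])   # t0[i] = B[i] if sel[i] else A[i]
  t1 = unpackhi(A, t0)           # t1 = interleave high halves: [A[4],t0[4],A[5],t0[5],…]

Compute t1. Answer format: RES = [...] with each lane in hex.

RES = [0xcd, 0x8f, 0x60, 0x35, 0xa5, 0xa5, 0x92, 0x92]

→ t0 |0f|74|83|f3|8f|35|a5|92|
→ t1 |cd|8f|60|35|a5|a5|92|92|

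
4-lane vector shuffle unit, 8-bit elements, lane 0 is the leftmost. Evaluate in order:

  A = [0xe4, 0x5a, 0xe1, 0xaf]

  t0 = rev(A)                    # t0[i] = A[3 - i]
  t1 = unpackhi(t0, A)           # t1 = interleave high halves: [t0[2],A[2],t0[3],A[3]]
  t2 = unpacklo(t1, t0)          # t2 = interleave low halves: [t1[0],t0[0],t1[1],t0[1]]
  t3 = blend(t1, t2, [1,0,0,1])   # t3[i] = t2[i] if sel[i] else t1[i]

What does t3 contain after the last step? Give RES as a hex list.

→ t0 |af|e1|5a|e4|
→ t1 |5a|e1|e4|af|
→ t2 |5a|af|e1|e1|
→ t3 |5a|e1|e4|e1|

RES = [ 0x5a  0xe1  0xe4  0xe1 ]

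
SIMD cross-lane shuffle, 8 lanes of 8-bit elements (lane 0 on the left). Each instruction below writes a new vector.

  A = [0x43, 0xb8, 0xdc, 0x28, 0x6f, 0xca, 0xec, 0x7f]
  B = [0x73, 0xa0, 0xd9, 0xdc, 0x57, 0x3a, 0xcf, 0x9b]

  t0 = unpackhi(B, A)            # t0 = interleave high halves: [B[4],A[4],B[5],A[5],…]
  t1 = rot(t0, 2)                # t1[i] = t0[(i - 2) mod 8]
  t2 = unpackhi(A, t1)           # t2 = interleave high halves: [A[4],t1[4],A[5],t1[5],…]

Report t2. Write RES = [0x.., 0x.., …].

t0 = [0x57, 0x6f, 0x3a, 0xca, 0xcf, 0xec, 0x9b, 0x7f]
t1 = [0x9b, 0x7f, 0x57, 0x6f, 0x3a, 0xca, 0xcf, 0xec]
t2 = [0x6f, 0x3a, 0xca, 0xca, 0xec, 0xcf, 0x7f, 0xec]

RES = [0x6f, 0x3a, 0xca, 0xca, 0xec, 0xcf, 0x7f, 0xec]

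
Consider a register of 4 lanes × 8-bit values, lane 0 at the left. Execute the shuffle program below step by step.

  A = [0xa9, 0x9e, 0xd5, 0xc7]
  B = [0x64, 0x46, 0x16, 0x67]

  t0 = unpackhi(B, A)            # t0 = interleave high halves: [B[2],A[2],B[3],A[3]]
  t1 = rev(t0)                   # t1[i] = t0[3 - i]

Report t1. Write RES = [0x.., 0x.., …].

→ t0 |16|d5|67|c7|
→ t1 |c7|67|d5|16|

RES = [ 0xc7  0x67  0xd5  0x16 ]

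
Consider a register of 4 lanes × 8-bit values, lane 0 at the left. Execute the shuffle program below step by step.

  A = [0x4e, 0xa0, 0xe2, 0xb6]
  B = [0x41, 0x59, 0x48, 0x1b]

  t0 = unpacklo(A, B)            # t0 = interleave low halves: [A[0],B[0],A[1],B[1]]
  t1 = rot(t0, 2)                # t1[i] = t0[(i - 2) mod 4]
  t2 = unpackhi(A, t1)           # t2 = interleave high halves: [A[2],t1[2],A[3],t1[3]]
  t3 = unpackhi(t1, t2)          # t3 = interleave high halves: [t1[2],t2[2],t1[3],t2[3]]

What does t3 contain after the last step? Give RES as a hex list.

RES = [ 0x4e  0xb6  0x41  0x41 ]

  t0: 4e 41 a0 59
  t1: a0 59 4e 41
  t2: e2 4e b6 41
  t3: 4e b6 41 41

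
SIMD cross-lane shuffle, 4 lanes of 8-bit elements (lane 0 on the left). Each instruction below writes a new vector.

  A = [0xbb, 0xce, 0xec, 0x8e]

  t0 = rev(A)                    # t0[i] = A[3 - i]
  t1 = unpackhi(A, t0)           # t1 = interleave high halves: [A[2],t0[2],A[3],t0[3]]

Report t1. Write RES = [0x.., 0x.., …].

RES = [0xec, 0xce, 0x8e, 0xbb]

→ t0 |8e|ec|ce|bb|
→ t1 |ec|ce|8e|bb|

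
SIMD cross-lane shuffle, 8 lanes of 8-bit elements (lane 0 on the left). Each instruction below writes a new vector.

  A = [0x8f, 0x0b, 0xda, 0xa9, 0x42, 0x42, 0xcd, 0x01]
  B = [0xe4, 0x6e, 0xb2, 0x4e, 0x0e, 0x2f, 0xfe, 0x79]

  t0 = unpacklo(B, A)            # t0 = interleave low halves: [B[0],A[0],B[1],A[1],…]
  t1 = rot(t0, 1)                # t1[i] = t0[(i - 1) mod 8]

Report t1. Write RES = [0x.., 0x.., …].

→ t0 |e4|8f|6e|0b|b2|da|4e|a9|
→ t1 |a9|e4|8f|6e|0b|b2|da|4e|

RES = [ 0xa9  0xe4  0x8f  0x6e  0x0b  0xb2  0xda  0x4e ]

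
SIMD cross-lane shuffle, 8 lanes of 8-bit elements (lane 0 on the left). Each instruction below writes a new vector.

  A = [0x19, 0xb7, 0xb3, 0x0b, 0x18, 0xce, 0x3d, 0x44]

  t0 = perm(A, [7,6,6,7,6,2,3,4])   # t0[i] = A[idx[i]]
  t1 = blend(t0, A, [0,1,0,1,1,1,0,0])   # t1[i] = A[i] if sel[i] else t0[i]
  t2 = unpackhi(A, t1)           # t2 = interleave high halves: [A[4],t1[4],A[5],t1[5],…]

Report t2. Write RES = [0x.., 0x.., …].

→ t0 |44|3d|3d|44|3d|b3|0b|18|
→ t1 |44|b7|3d|0b|18|ce|0b|18|
→ t2 |18|18|ce|ce|3d|0b|44|18|

RES = [ 0x18  0x18  0xce  0xce  0x3d  0x0b  0x44  0x18 ]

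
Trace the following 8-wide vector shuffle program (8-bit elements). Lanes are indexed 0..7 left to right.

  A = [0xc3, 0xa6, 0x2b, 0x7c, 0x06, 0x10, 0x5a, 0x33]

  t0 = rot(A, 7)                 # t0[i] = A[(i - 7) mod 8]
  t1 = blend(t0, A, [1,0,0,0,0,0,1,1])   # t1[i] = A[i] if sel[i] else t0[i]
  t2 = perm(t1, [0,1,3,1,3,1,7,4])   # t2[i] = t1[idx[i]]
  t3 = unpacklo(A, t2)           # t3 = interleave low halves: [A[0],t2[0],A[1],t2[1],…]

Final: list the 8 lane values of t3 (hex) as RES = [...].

  t0: a6 2b 7c 06 10 5a 33 c3
  t1: c3 2b 7c 06 10 5a 5a 33
  t2: c3 2b 06 2b 06 2b 33 10
  t3: c3 c3 a6 2b 2b 06 7c 2b

RES = [0xc3, 0xc3, 0xa6, 0x2b, 0x2b, 0x06, 0x7c, 0x2b]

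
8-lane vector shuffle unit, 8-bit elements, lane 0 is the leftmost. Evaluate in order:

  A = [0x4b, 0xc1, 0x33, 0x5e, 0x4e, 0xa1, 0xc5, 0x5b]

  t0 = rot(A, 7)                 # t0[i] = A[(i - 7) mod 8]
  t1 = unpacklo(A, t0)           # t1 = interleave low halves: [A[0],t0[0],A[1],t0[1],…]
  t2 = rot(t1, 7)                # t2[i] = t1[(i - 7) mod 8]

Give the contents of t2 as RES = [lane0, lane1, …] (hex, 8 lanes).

RES = [0xc1, 0xc1, 0x33, 0x33, 0x5e, 0x5e, 0x4e, 0x4b]

t0 = [0xc1, 0x33, 0x5e, 0x4e, 0xa1, 0xc5, 0x5b, 0x4b]
t1 = [0x4b, 0xc1, 0xc1, 0x33, 0x33, 0x5e, 0x5e, 0x4e]
t2 = [0xc1, 0xc1, 0x33, 0x33, 0x5e, 0x5e, 0x4e, 0x4b]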